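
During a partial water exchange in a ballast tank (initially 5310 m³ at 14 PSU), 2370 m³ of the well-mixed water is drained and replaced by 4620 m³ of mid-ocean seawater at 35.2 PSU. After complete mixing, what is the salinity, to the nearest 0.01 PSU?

26.96 PSU

Remaining after removal: 2,940 m³ at 14 PSU (salt = 41,160)
After addition: salt = 41,160 + 4,620×35.2 = 203,784; volume = 7,560 m³
S = 203,784 / 7,560 = 26.9556 PSU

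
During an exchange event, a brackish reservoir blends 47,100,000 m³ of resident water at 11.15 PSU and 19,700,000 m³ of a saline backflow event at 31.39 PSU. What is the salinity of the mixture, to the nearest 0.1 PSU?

17.1 PSU

Weighted by volume,
salt = 47,100,000×11.15 + 19,700,000×31.39 = 525,165,000 + 618,383,000 = 1,143,548,000
volume = 47,100,000 + 19,700,000 = 66,800,000 m³
S = 1,143,548,000 / 66,800,000 = 17.119 PSU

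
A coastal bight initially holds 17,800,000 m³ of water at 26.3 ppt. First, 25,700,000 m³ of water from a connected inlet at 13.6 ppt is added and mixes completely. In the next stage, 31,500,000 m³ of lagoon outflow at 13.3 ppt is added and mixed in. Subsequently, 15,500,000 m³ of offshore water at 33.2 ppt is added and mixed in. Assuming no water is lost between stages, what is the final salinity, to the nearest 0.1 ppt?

19.4 ppt

Total salt / total volume:
Initial salt = 17,800,000×26.3 = 468,140,000
After stage 1: salt = 468,140,000 + 25,700,000×13.6 = 817,660,000; volume = 43,500,000 m³; S = 18.797 ppt
After stage 2: salt = 817,660,000 + 31,500,000×13.3 = 1,236,610,000; volume = 75,000,000 m³; S = 16.488 ppt
After stage 3: salt = 1,236,610,000 + 15,500,000×33.2 = 1,751,210,000; volume = 90,500,000 m³
S = 1,751,210,000 / 90,500,000 = 19.3504 ppt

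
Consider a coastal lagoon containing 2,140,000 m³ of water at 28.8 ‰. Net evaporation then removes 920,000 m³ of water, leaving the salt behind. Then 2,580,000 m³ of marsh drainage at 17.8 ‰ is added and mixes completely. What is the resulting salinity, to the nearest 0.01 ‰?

After evaporation: salt = 2,140,000×28.8 = 61,632,000; volume = 2,140,000 − 920,000 = 1,220,000 m³
After mixing: salt = 61,632,000 + 2,580,000×17.8 = 107,556,000; volume = 1,220,000 + 2,580,000 = 3,800,000 m³
S = 107,556,000 / 3,800,000 = 28.3042 ‰

28.30 ‰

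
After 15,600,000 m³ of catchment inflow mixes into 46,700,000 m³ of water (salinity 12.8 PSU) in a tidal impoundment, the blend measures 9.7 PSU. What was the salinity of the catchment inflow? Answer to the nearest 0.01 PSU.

0.42 PSU

Salt balance: 46,700,000×12.8 + 15,600,000×S = 62,300,000×9.7
597,760,000 + 15,600,000·S = 604,310,000
S = (604,310,000 − 597,760,000) / 15,600,000 = 0.4199 PSU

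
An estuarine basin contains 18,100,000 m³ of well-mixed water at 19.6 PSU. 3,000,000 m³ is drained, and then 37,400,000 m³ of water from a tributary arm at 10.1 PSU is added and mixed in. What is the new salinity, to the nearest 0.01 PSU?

Remaining after removal: 15,100,000 m³ at 19.6 PSU (salt = 295,960,000)
After addition: salt = 295,960,000 + 37,400,000×10.1 = 673,700,000; volume = 52,500,000 m³
S = 673,700,000 / 52,500,000 = 12.8324 PSU

12.83 PSU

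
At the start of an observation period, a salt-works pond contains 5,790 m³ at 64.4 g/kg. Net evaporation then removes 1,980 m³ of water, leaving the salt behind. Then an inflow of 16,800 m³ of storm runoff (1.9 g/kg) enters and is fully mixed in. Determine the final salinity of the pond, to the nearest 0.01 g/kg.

After evaporation: salt = 5,790×64.4 = 372,876; volume = 5,790 − 1,980 = 3,810 m³
After mixing: salt = 372,876 + 16,800×1.9 = 404,796; volume = 3,810 + 16,800 = 20,610 m³
S = 404,796 / 20,610 = 19.6408 g/kg

19.64 g/kg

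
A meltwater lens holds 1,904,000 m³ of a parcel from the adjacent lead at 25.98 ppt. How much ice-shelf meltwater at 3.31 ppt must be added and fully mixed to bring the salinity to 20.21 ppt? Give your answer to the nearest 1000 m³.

Salt balance: 1,904,000×25.98 + V×3.31 = (1,904,000+V)×20.21
49,465,920 + 3.31V = 38,479,840 + 20.21V
10,986,080 = 16.9V
V = 650,063.91 m³

650000 m³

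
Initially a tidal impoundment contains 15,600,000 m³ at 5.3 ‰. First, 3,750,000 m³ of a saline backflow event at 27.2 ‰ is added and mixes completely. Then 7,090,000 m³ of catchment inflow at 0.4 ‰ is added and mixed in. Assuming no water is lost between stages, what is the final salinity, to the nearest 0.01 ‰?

Salt balance:
Initial salt = 15,600,000×5.3 = 82,680,000
After stage 1: salt = 82,680,000 + 3,750,000×27.2 = 184,680,000; volume = 19,350,000 m³; S = 9.544 ‰
After stage 2: salt = 184,680,000 + 7,090,000×0.4 = 187,516,000; volume = 26,440,000 m³
S = 187,516,000 / 26,440,000 = 7.0921 ‰

7.09 ‰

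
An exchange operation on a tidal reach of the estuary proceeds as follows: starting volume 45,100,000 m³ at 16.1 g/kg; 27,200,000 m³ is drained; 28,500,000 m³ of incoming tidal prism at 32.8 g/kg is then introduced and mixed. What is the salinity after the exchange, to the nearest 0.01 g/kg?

26.36 g/kg

Remaining after removal: 17,900,000 m³ at 16.1 g/kg (salt = 288,190,000)
After addition: salt = 288,190,000 + 28,500,000×32.8 = 1,222,990,000; volume = 46,400,000 m³
S = 1,222,990,000 / 46,400,000 = 26.3575 g/kg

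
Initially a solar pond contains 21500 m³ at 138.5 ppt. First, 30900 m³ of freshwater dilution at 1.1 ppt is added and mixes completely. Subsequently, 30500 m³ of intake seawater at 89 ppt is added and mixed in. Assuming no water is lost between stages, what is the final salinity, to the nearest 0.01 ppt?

Salt balance:
Initial salt = 21,500×138.5 = 2,977,750
After stage 1: salt = 2,977,750 + 30,900×1.1 = 3,011,740; volume = 52,400 m³; S = 57.476 ppt
After stage 2: salt = 3,011,740 + 30,500×89 = 5,726,240; volume = 82,900 m³
S = 5,726,240 / 82,900 = 69.0741 ppt

69.07 ppt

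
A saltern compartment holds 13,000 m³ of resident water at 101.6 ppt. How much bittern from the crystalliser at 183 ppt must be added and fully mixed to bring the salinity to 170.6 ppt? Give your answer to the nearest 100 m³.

Salt balance: 13,000×101.6 + V×183 = (13,000+V)×170.6
1,320,800 + 183V = 2,217,800 + 170.6V
897,000 = 12.4V
V = 72,338.71 m³

72300 m³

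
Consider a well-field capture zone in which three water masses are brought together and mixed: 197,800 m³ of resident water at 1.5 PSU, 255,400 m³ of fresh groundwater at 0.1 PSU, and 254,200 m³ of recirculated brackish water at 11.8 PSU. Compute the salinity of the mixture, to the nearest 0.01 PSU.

4.70 PSU

Conserving salt mass:
salt = 197,800×1.5 + 255,400×0.1 + 254,200×11.8 = 296,700 + 25,540 + 2,999,560 = 3,321,800
volume = 197,800 + 255,400 + 254,200 = 707,400 m³
S = 3,321,800 / 707,400 = 4.6958 PSU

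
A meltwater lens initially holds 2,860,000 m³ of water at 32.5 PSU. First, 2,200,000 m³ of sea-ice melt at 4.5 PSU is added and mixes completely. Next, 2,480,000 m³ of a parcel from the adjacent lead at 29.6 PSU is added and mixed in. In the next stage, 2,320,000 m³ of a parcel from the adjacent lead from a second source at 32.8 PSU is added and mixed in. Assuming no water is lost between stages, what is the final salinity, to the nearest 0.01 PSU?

Mass of salt is conserved:
Initial salt = 2,860,000×32.5 = 92,950,000
After stage 1: salt = 92,950,000 + 2,200,000×4.5 = 102,850,000; volume = 5,060,000 m³; S = 20.326 PSU
After stage 2: salt = 102,850,000 + 2,480,000×29.6 = 176,258,000; volume = 7,540,000 m³; S = 23.376 PSU
After stage 3: salt = 176,258,000 + 2,320,000×32.8 = 252,354,000; volume = 9,860,000 m³
S = 252,354,000 / 9,860,000 = 25.5937 PSU

25.59 PSU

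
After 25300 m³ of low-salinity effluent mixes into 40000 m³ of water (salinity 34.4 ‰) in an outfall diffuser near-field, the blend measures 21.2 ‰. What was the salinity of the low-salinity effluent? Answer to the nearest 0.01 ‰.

0.33 ‰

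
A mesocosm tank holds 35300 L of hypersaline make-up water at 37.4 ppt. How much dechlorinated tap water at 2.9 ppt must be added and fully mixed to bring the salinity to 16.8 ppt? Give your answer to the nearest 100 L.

52300 L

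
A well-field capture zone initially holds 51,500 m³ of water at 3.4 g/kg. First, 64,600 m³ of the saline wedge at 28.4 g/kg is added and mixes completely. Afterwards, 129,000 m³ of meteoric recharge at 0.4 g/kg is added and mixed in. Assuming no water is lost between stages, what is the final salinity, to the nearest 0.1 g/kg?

Conserving salt mass:
Initial salt = 51,500×3.4 = 175,100
After stage 1: salt = 175,100 + 64,600×28.4 = 2,009,740; volume = 116,100 m³; S = 17.31 g/kg
After stage 2: salt = 2,009,740 + 129,000×0.4 = 2,061,340; volume = 245,100 m³
S = 2,061,340 / 245,100 = 8.4102 g/kg

8.4 g/kg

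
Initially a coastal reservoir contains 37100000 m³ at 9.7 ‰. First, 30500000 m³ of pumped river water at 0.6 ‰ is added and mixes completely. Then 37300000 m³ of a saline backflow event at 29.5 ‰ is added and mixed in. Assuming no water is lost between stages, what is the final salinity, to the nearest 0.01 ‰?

14.09 ‰

Conserving salt mass:
Initial salt = 37,100,000×9.7 = 359,870,000
After stage 1: salt = 359,870,000 + 30,500,000×0.6 = 378,170,000; volume = 67,600,000 m³; S = 5.594 ‰
After stage 2: salt = 378,170,000 + 37,300,000×29.5 = 1,478,520,000; volume = 104,900,000 m³
S = 1,478,520,000 / 104,900,000 = 14.0946 ‰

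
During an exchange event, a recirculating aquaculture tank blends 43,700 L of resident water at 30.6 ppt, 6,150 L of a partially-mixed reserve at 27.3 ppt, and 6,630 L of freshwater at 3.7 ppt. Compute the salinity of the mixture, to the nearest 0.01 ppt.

Mass of salt is conserved:
salt = 43,700×30.6 + 6,150×27.3 + 6,630×3.7 = 1,337,220 + 167,895 + 24,531 = 1,529,646
volume = 43,700 + 6,150 + 6,630 = 56,480 L
S = 1,529,646 / 56,480 = 27.083 ppt

27.08 ppt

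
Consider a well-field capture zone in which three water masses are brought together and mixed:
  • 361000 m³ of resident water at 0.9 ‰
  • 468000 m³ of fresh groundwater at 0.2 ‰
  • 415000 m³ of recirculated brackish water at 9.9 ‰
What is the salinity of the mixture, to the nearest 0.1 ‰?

Weighted by volume,
salt = 361,000×0.9 + 468,000×0.2 + 415,000×9.9 = 324,900 + 93,600 + 4,108,500 = 4,527,000
volume = 361,000 + 468,000 + 415,000 = 1,244,000 m³
S = 4,527,000 / 1,244,000 = 3.639 ‰

3.6 ‰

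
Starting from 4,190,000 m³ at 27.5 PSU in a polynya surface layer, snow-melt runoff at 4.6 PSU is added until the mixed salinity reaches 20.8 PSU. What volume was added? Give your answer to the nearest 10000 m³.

Salt balance: 4,190,000×27.5 + V×4.6 = (4,190,000+V)×20.8
115,225,000 + 4.6V = 87,152,000 + 20.8V
28,073,000 = 16.2V
V = 1,732,901.23 m³

1730000 m³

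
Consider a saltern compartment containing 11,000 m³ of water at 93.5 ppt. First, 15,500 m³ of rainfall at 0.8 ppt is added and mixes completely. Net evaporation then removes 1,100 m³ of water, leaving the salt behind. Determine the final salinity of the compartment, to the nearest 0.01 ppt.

40.98 ppt

After mixing: salt = 11,000×93.5 + 15,500×0.8 = 1,040,900; volume = 26,500 m³
After evaporation: salt unchanged = 1,040,900; volume = 26,500 − 1,100 = 25,400 m³
S = 1,040,900 / 25,400 = 40.9803 ppt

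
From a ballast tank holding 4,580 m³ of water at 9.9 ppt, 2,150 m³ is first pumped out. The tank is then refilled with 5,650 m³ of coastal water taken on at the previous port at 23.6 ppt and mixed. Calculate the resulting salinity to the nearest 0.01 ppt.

19.48 ppt

Remaining after removal: 2,430 m³ at 9.9 ppt (salt = 24,057)
After addition: salt = 24,057 + 5,650×23.6 = 157,397; volume = 8,080 m³
S = 157,397 / 8,080 = 19.4798 ppt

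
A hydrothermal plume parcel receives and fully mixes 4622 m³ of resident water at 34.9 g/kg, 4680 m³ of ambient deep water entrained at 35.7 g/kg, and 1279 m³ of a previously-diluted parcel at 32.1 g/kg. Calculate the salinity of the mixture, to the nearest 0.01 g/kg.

34.92 g/kg

Conserving salt mass:
salt = 4,622×34.9 + 4,680×35.7 + 1,279×32.1 = 161,307.8 + 167,076 + 41,055.9 = 369,439.7
volume = 4,622 + 4,680 + 1,279 = 10,581 m³
S = 369,439.7 / 10,581 = 34.9154 g/kg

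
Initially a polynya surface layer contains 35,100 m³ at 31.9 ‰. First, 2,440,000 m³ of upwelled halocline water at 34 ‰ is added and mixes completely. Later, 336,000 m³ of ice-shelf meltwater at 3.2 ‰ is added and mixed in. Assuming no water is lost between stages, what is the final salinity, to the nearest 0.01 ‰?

Salt balance:
Initial salt = 35,100×31.9 = 1,119,690
After stage 1: salt = 1,119,690 + 2,440,000×34 = 84,079,690; volume = 2,475,100 m³; S = 33.97 ‰
After stage 2: salt = 84,079,690 + 336,000×3.2 = 85,154,890; volume = 2,811,100 m³
S = 85,154,890 / 2,811,100 = 30.2924 ‰

30.29 ‰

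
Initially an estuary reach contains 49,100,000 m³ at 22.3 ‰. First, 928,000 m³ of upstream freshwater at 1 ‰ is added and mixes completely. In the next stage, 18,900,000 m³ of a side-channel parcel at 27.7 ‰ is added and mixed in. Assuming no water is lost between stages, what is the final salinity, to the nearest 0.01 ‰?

By conservation of dissolved salt,
Initial salt = 49,100,000×22.3 = 1,094,930,000
After stage 1: salt = 1,094,930,000 + 928,000×1 = 1,095,858,000; volume = 50,028,000 m³; S = 21.905 ‰
After stage 2: salt = 1,095,858,000 + 18,900,000×27.7 = 1,619,388,000; volume = 68,928,000 m³
S = 1,619,388,000 / 68,928,000 = 23.4939 ‰

23.49 ‰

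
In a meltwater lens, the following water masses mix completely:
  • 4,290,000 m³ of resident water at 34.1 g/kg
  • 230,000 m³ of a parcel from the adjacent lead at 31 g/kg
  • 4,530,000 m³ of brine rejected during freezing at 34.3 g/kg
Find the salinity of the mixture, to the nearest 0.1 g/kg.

Mass of salt is conserved:
salt = 4,290,000×34.1 + 230,000×31 + 4,530,000×34.3 = 146,289,000 + 7,130,000 + 155,379,000 = 308,798,000
volume = 4,290,000 + 230,000 + 4,530,000 = 9,050,000 m³
S = 308,798,000 / 9,050,000 = 34.121 g/kg

34.1 g/kg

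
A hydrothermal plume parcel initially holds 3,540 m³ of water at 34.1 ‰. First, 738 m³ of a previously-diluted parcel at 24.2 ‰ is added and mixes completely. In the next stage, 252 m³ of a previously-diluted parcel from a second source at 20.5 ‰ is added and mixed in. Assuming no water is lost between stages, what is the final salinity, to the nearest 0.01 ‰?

31.73 ‰

Conserving salt mass:
Initial salt = 3,540×34.1 = 120,714
After stage 1: salt = 120,714 + 738×24.2 = 138,573.6; volume = 4,278 m³; S = 32.392 ‰
After stage 2: salt = 138,573.6 + 252×20.5 = 143,739.6; volume = 4,530 m³
S = 143,739.6 / 4,530 = 31.7306 ‰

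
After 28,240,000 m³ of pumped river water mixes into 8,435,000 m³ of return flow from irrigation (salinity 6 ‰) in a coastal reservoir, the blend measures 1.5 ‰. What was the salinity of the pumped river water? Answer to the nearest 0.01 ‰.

Salt balance: 8,435,000×6 + 28,240,000×S = 36,675,000×1.5
50,610,000 + 28,240,000·S = 55,012,500
S = (55,012,500 − 50,610,000) / 28,240,000 = 0.1559 ‰

0.16 ‰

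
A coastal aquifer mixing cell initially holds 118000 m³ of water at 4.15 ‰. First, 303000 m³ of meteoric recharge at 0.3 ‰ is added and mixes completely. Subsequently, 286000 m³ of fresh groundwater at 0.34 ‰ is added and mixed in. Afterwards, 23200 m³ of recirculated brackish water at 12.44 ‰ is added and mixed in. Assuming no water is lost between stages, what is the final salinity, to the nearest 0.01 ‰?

1.32 ‰

Salt balance:
Initial salt = 118,000×4.15 = 489,700
After stage 1: salt = 489,700 + 303,000×0.3 = 580,600; volume = 421,000 m³; S = 1.379 ‰
After stage 2: salt = 580,600 + 286,000×0.34 = 677,840; volume = 707,000 m³; S = 0.959 ‰
After stage 3: salt = 677,840 + 23,200×12.44 = 966,448; volume = 730,200 m³
S = 966,448 / 730,200 = 1.3235 ‰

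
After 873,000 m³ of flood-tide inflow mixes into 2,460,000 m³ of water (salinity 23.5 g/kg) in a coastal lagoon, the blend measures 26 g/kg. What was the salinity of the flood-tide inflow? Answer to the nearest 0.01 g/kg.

Salt balance: 2,460,000×23.5 + 873,000×S = 3,333,000×26
57,810,000 + 873,000·S = 86,658,000
S = (86,658,000 − 57,810,000) / 873,000 = 33.0447 g/kg

33.04 g/kg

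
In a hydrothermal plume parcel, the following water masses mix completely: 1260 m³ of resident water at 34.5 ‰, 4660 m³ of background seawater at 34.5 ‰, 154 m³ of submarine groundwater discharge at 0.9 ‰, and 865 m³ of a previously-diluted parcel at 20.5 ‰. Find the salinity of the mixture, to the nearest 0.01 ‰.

Weighted by volume,
salt = 1,260×34.5 + 4,660×34.5 + 154×0.9 + 865×20.5 = 43,470 + 160,770 + 138.6 + 17,732.5 = 222,111.1
volume = 1,260 + 4,660 + 154 + 865 = 6,939 m³
S = 222,111.1 / 6,939 = 32.0091 ‰

32.01 ‰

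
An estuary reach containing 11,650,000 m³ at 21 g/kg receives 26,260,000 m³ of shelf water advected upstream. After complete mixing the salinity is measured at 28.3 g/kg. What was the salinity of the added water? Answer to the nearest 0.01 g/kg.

31.54 g/kg

Salt balance: 11,650,000×21 + 26,260,000×S = 37,910,000×28.3
244,650,000 + 26,260,000·S = 1,072,853,000
S = (1,072,853,000 − 244,650,000) / 26,260,000 = 31.5386 g/kg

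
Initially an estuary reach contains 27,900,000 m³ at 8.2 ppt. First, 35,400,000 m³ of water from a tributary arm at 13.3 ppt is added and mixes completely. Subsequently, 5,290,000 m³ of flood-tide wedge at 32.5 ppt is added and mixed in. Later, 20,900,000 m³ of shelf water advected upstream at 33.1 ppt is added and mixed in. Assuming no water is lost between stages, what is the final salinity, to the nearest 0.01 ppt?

17.47 ppt

Mass of salt is conserved:
Initial salt = 27,900,000×8.2 = 228,780,000
After stage 1: salt = 228,780,000 + 35,400,000×13.3 = 699,600,000; volume = 63,300,000 m³; S = 11.052 ppt
After stage 2: salt = 699,600,000 + 5,290,000×32.5 = 871,525,000; volume = 68,590,000 m³; S = 12.706 ppt
After stage 3: salt = 871,525,000 + 20,900,000×33.1 = 1,563,315,000; volume = 89,490,000 m³
S = 1,563,315,000 / 89,490,000 = 17.4692 ppt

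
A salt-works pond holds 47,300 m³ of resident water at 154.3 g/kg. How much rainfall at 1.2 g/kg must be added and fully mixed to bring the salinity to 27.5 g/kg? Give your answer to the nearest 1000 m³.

Salt balance: 47,300×154.3 + V×1.2 = (47,300+V)×27.5
7,298,390 + 1.2V = 1,300,750 + 27.5V
5,997,640 = 26.3V
V = 228,047.15 m³

228000 m³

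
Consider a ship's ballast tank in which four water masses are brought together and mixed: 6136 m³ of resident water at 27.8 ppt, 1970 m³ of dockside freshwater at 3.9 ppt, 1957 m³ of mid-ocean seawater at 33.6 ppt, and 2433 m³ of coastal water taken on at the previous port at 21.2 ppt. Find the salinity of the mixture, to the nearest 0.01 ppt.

23.66 ppt

By conservation of dissolved salt,
salt = 6,136×27.8 + 1,970×3.9 + 1,957×33.6 + 2,433×21.2 = 170,580.8 + 7,683 + 65,755.2 + 51,579.6 = 295,598.6
volume = 6,136 + 1,970 + 1,957 + 2,433 = 12,496 m³
S = 295,598.6 / 12,496 = 23.6555 ppt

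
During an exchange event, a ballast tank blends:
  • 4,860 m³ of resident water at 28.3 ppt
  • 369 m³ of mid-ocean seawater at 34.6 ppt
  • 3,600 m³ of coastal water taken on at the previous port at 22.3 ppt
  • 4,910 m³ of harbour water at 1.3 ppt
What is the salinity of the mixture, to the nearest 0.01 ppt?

Weighted by volume,
salt = 4,860×28.3 + 369×34.6 + 3,600×22.3 + 4,910×1.3 = 137,538 + 12,767.4 + 80,280 + 6,383 = 236,968.4
volume = 4,860 + 369 + 3,600 + 4,910 = 13,739 m³
S = 236,968.4 / 13,739 = 17.2479 ppt

17.25 ppt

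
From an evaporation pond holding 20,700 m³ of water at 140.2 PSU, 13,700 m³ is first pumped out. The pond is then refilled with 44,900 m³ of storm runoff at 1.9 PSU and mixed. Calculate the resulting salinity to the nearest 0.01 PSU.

20.55 PSU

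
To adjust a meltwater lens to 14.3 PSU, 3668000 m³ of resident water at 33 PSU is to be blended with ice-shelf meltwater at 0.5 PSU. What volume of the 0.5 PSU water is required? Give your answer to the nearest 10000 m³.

4970000 m³

Salt balance: 3,668,000×33 + V×0.5 = (3,668,000+V)×14.3
121,044,000 + 0.5V = 52,452,400 + 14.3V
68,591,600 = 13.8V
V = 4,970,405.8 m³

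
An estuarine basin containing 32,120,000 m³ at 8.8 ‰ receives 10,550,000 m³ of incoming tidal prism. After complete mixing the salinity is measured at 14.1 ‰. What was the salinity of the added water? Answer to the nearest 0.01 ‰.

30.24 ‰

Salt balance: 32,120,000×8.8 + 10,550,000×S = 42,670,000×14.1
282,656,000 + 10,550,000·S = 601,647,000
S = (601,647,000 − 282,656,000) / 10,550,000 = 30.2361 ‰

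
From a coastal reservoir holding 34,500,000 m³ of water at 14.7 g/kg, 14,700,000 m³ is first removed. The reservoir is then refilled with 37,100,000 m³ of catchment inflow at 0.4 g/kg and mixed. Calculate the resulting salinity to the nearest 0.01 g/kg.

Remaining after removal: 19,800,000 m³ at 14.7 g/kg (salt = 291,060,000)
After addition: salt = 291,060,000 + 37,100,000×0.4 = 305,900,000; volume = 56,900,000 m³
S = 305,900,000 / 56,900,000 = 5.3761 g/kg

5.38 g/kg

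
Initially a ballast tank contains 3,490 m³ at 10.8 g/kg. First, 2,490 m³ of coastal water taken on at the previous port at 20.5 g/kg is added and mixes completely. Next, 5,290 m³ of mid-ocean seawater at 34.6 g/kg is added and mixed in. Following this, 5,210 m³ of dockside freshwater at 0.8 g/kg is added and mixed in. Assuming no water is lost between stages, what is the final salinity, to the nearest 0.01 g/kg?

Weighted by volume,
Initial salt = 3,490×10.8 = 37,692
After stage 1: salt = 37,692 + 2,490×20.5 = 88,737; volume = 5,980 m³; S = 14.839 g/kg
After stage 2: salt = 88,737 + 5,290×34.6 = 271,771; volume = 11,270 m³; S = 24.115 g/kg
After stage 3: salt = 271,771 + 5,210×0.8 = 275,939; volume = 16,480 m³
S = 275,939 / 16,480 = 16.7439 g/kg

16.74 g/kg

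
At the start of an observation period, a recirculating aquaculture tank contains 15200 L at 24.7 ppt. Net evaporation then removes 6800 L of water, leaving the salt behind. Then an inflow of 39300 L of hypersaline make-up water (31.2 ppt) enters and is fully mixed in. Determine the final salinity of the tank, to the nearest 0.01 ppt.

After evaporation: salt = 15,200×24.7 = 375,440; volume = 15,200 − 6,800 = 8,400 L
After mixing: salt = 375,440 + 39,300×31.2 = 1,601,600; volume = 8,400 + 39,300 = 47,700 L
S = 1,601,600 / 47,700 = 33.5765 ppt

33.58 ppt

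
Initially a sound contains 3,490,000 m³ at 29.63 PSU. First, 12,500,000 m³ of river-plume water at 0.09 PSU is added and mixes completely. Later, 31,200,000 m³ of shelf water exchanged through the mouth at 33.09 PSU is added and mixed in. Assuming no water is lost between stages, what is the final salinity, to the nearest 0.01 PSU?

By conservation of dissolved salt,
Initial salt = 3,490,000×29.63 = 103,408,700
After stage 1: salt = 103,408,700 + 12,500,000×0.09 = 104,533,700; volume = 15,990,000 m³; S = 6.537 PSU
After stage 2: salt = 104,533,700 + 31,200,000×33.09 = 1,136,941,700; volume = 47,190,000 m³
S = 1,136,941,700 / 47,190,000 = 24.0929 PSU

24.09 PSU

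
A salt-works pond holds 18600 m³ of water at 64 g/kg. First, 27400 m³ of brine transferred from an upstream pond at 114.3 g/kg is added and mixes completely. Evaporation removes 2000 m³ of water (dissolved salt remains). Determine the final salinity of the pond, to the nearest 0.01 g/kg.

98.23 g/kg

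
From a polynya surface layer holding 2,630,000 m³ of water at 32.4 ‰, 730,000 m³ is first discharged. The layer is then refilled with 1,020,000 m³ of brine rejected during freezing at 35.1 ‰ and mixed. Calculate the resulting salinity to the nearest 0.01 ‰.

Remaining after removal: 1,900,000 m³ at 32.4 ‰ (salt = 61,560,000)
After addition: salt = 61,560,000 + 1,020,000×35.1 = 97,362,000; volume = 2,920,000 m³
S = 97,362,000 / 2,920,000 = 33.3432 ‰

33.34 ‰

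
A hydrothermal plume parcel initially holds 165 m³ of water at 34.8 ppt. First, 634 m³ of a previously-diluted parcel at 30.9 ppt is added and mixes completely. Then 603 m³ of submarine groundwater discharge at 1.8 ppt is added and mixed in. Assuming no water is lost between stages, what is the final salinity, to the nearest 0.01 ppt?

Conserving salt mass:
Initial salt = 165×34.8 = 5,742
After stage 1: salt = 5,742 + 634×30.9 = 25,332.6; volume = 799 m³; S = 31.705 ppt
After stage 2: salt = 25,332.6 + 603×1.8 = 26,418; volume = 1,402 m³
S = 26,418 / 1,402 = 18.8431 ppt

18.84 ppt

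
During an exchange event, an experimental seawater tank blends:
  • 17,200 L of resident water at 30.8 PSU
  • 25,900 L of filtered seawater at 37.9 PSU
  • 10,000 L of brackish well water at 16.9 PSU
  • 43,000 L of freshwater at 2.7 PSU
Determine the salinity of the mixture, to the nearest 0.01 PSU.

18.69 PSU

Total salt / total volume:
salt = 17,200×30.8 + 25,900×37.9 + 10,000×16.9 + 43,000×2.7 = 529,760 + 981,610 + 169,000 + 116,100 = 1,796,470
volume = 17,200 + 25,900 + 10,000 + 43,000 = 96,100 L
S = 1,796,470 / 96,100 = 18.6938 PSU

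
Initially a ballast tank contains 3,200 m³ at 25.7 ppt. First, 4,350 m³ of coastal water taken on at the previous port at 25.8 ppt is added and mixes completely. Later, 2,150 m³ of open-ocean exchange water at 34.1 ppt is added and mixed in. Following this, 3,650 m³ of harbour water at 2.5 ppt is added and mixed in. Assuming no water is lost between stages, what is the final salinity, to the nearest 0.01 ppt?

20.74 ppt

By conservation of dissolved salt,
Initial salt = 3,200×25.7 = 82,240
After stage 1: salt = 82,240 + 4,350×25.8 = 194,470; volume = 7,550 m³; S = 25.758 ppt
After stage 2: salt = 194,470 + 2,150×34.1 = 267,785; volume = 9,700 m³; S = 27.607 ppt
After stage 3: salt = 267,785 + 3,650×2.5 = 276,910; volume = 13,350 m³
S = 276,910 / 13,350 = 20.7423 ppt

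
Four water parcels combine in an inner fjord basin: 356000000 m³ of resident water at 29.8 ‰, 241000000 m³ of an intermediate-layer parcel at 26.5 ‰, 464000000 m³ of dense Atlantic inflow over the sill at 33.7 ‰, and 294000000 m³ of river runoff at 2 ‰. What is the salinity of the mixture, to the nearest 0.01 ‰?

Total salt / total volume:
salt = 356,000,000×29.8 + 241,000,000×26.5 + 464,000,000×33.7 + 294,000,000×2 = 10,608,800,000 + 6,386,500,000 + 15,636,800,000 + 588,000,000 = 33,220,100,000
volume = 356,000,000 + 241,000,000 + 464,000,000 + 294,000,000 = 1,355,000,000 m³
S = 33,220,100,000 / 1,355,000,000 = 24.5167 ‰

24.52 ‰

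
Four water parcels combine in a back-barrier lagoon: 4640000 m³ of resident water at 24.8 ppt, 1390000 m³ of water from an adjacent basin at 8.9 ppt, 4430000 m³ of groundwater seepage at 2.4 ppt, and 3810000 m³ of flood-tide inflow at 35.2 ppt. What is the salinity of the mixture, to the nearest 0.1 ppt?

19.1 ppt

By conservation of dissolved salt,
salt = 4,640,000×24.8 + 1,390,000×8.9 + 4,430,000×2.4 + 3,810,000×35.2 = 115,072,000 + 12,371,000 + 10,632,000 + 134,112,000 = 272,187,000
volume = 4,640,000 + 1,390,000 + 4,430,000 + 3,810,000 = 14,270,000 m³
S = 272,187,000 / 14,270,000 = 19.074 ppt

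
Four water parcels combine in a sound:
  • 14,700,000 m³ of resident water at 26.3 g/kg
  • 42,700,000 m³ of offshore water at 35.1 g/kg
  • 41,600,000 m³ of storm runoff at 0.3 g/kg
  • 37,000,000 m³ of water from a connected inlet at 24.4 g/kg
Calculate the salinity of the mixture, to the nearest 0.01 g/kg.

20.59 g/kg

Salt balance:
salt = 14,700,000×26.3 + 42,700,000×35.1 + 41,600,000×0.3 + 37,000,000×24.4 = 386,610,000 + 1,498,770,000 + 12,480,000 + 902,800,000 = 2,800,660,000
volume = 14,700,000 + 42,700,000 + 41,600,000 + 37,000,000 = 136,000,000 m³
S = 2,800,660,000 / 136,000,000 = 20.5931 g/kg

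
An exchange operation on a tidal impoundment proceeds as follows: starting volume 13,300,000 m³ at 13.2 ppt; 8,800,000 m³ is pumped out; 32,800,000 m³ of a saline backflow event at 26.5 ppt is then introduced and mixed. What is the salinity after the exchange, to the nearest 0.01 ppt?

Remaining after removal: 4,500,000 m³ at 13.2 ppt (salt = 59,400,000)
After addition: salt = 59,400,000 + 32,800,000×26.5 = 928,600,000; volume = 37,300,000 m³
S = 928,600,000 / 37,300,000 = 24.8954 ppt

24.90 ppt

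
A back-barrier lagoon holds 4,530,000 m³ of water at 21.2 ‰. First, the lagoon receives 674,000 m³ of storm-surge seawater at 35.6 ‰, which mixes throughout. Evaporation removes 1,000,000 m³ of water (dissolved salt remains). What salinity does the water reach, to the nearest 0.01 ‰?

28.55 ‰

After mixing: salt = 4,530,000×21.2 + 674,000×35.6 = 120,030,400; volume = 5,204,000 m³
After evaporation: salt unchanged = 120,030,400; volume = 5,204,000 − 1,000,000 = 4,204,000 m³
S = 120,030,400 / 4,204,000 = 28.5515 ‰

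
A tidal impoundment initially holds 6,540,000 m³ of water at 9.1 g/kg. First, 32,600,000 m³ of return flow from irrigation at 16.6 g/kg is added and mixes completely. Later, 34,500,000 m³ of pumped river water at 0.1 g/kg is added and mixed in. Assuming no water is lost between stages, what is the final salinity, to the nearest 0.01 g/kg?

8.20 g/kg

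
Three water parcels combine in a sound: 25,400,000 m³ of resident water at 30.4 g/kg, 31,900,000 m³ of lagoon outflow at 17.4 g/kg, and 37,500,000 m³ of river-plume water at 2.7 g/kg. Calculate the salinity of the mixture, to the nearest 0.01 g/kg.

15.07 g/kg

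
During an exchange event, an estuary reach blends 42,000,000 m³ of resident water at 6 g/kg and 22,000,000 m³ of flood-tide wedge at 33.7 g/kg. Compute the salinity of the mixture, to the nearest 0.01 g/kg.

Weighted by volume,
salt = 42,000,000×6 + 22,000,000×33.7 = 252,000,000 + 741,400,000 = 993,400,000
volume = 42,000,000 + 22,000,000 = 64,000,000 m³
S = 993,400,000 / 64,000,000 = 15.5219 g/kg

15.52 g/kg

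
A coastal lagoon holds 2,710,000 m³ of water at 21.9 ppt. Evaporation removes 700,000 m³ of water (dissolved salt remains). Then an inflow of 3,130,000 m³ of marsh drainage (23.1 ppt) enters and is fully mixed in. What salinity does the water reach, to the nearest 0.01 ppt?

After evaporation: salt = 2,710,000×21.9 = 59,349,000; volume = 2,710,000 − 700,000 = 2,010,000 m³
After mixing: salt = 59,349,000 + 3,130,000×23.1 = 131,652,000; volume = 2,010,000 + 3,130,000 = 5,140,000 m³
S = 131,652,000 / 5,140,000 = 25.6132 ppt

25.61 ppt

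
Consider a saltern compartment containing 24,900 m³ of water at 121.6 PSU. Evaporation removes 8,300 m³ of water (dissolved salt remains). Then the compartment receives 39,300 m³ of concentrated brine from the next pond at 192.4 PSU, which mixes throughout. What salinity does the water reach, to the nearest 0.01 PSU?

After evaporation: salt = 24,900×121.6 = 3,027,840; volume = 24,900 − 8,300 = 16,600 m³
After mixing: salt = 3,027,840 + 39,300×192.4 = 10,589,160; volume = 16,600 + 39,300 = 55,900 m³
S = 10,589,160 / 55,900 = 189.4304 PSU

189.43 PSU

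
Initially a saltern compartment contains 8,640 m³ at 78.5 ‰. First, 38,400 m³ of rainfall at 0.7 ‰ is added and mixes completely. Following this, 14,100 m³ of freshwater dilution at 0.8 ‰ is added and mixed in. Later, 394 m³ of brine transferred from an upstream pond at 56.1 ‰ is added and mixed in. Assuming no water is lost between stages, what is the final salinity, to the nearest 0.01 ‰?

12.00 ‰

By conservation of dissolved salt,
Initial salt = 8,640×78.5 = 678,240
After stage 1: salt = 678,240 + 38,400×0.7 = 705,120; volume = 47,040 m³; S = 14.99 ‰
After stage 2: salt = 705,120 + 14,100×0.8 = 716,400; volume = 61,140 m³; S = 11.717 ‰
After stage 3: salt = 716,400 + 394×56.1 = 738,503.4; volume = 61,534 m³
S = 738,503.4 / 61,534 = 12.0016 ‰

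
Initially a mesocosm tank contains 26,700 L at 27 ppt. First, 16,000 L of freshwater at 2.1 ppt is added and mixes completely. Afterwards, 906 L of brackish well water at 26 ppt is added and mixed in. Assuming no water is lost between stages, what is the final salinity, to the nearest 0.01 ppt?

17.84 ppt

Conserving salt mass:
Initial salt = 26,700×27 = 720,900
After stage 1: salt = 720,900 + 16,000×2.1 = 754,500; volume = 42,700 L; S = 17.67 ppt
After stage 2: salt = 754,500 + 906×26 = 778,056; volume = 43,606 L
S = 778,056 / 43,606 = 17.8429 ppt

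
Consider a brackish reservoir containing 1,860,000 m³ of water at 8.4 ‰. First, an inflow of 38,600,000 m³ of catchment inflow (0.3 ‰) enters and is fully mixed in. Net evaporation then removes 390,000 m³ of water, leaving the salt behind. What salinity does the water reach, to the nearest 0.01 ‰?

After mixing: salt = 1,860,000×8.4 + 38,600,000×0.3 = 27,204,000; volume = 40,460,000 m³
After evaporation: salt unchanged = 27,204,000; volume = 40,460,000 − 390,000 = 40,070,000 m³
S = 27,204,000 / 40,070,000 = 0.6789 ‰

0.68 ‰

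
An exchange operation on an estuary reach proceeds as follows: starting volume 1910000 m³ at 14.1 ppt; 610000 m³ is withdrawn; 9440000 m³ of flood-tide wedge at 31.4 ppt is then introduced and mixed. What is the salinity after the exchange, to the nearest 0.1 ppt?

29.3 ppt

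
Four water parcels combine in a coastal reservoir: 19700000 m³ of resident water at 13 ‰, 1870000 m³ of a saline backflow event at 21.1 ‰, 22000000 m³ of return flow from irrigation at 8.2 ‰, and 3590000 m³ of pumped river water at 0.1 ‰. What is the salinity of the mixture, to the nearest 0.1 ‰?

Salt balance:
salt = 19,700,000×13 + 1,870,000×21.1 + 22,000,000×8.2 + 3,590,000×0.1 = 256,100,000 + 39,457,000 + 180,400,000 + 359,000 = 476,316,000
volume = 19,700,000 + 1,870,000 + 22,000,000 + 3,590,000 = 47,160,000 m³
S = 476,316,000 / 47,160,000 = 10.1 ‰

10.1 ‰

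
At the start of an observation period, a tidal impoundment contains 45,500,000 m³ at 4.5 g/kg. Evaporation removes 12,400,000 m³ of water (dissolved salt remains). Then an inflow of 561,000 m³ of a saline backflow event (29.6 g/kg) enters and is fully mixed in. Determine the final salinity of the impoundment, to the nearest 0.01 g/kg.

After evaporation: salt = 45,500,000×4.5 = 204,750,000; volume = 45,500,000 − 12,400,000 = 33,100,000 m³
After mixing: salt = 204,750,000 + 561,000×29.6 = 221,355,600; volume = 33,100,000 + 561,000 = 33,661,000 m³
S = 221,355,600 / 33,661,000 = 6.576 g/kg

6.58 g/kg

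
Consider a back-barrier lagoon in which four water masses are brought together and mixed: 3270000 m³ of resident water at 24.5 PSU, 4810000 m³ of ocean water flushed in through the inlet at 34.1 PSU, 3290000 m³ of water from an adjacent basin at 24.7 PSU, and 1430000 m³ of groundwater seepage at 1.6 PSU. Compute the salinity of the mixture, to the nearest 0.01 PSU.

25.60 PSU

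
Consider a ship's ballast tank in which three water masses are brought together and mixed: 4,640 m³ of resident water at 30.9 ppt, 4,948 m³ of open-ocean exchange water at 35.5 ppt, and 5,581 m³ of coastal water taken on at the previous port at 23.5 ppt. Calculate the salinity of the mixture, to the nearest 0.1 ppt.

Mass of salt is conserved:
salt = 4,640×30.9 + 4,948×35.5 + 5,581×23.5 = 143,376 + 175,654 + 131,153.5 = 450,183.5
volume = 4,640 + 4,948 + 5,581 = 15,169 m³
S = 450,183.5 / 15,169 = 29.678 ppt

29.7 ppt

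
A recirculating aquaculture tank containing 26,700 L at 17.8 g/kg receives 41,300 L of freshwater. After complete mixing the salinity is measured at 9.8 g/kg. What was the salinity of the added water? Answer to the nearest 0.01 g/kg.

4.63 g/kg

Salt balance: 26,700×17.8 + 41,300×S = 68,000×9.8
475,260 + 41,300·S = 666,400
S = (666,400 − 475,260) / 41,300 = 4.6281 g/kg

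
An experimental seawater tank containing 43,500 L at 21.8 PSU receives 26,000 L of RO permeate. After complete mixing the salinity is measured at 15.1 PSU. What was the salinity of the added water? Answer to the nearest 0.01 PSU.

Salt balance: 43,500×21.8 + 26,000×S = 69,500×15.1
948,300 + 26,000·S = 1,049,450
S = (1,049,450 − 948,300) / 26,000 = 3.8904 PSU

3.89 PSU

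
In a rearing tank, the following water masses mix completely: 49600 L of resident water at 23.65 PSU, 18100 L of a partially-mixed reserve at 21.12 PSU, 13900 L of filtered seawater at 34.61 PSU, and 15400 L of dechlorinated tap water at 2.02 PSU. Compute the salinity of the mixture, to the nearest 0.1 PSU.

21.3 PSU

Weighted by volume,
salt = 49,600×23.65 + 18,100×21.12 + 13,900×34.61 + 15,400×2.02 = 1,173,040 + 382,272 + 481,079 + 31,108 = 2,067,499
volume = 49,600 + 18,100 + 13,900 + 15,400 = 97,000 L
S = 2,067,499 / 97,000 = 21.314 PSU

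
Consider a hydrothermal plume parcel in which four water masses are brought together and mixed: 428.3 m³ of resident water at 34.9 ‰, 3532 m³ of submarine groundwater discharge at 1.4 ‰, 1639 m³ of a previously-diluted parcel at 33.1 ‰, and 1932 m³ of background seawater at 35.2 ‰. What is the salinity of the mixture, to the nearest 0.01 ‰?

Weighted by volume,
salt = 428.3×34.9 + 3,532×1.4 + 1,639×33.1 + 1,932×35.2 = 14,947.67 + 4,944.8 + 54,250.9 + 68,006.4 = 142,149.77
volume = 428.3 + 3,532 + 1,639 + 1,932 = 7,531.3 m³
S = 142,149.77 / 7,531.3 = 18.8745 ‰

18.87 ‰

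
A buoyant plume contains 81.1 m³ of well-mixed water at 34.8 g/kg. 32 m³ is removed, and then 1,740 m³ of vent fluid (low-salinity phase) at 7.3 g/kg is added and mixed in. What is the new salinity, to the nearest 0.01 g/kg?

8.05 g/kg

Remaining after removal: 49.1 m³ at 34.8 g/kg (salt = 1,708.68)
After addition: salt = 1,708.68 + 1,740×7.3 = 14,410.68; volume = 1,789.1 m³
S = 14,410.68 / 1,789.1 = 8.0547 g/kg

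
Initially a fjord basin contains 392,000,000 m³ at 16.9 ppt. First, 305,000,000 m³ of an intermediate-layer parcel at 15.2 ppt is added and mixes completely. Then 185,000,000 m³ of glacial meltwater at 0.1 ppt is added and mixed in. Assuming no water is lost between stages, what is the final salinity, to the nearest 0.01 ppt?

Total salt / total volume:
Initial salt = 392,000,000×16.9 = 6,624,800,000
After stage 1: salt = 6,624,800,000 + 305,000,000×15.2 = 11,260,800,000; volume = 697,000,000 m³; S = 16.156 ppt
After stage 2: salt = 11,260,800,000 + 185,000,000×0.1 = 11,279,300,000; volume = 882,000,000 m³
S = 11,279,300,000 / 882,000,000 = 12.7883 ppt

12.79 ppt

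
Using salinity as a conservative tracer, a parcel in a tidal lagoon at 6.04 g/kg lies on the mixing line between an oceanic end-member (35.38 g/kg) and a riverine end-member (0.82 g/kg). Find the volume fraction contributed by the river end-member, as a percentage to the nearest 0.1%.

Let f be the freshwater fraction. Salt balance per unit volume:
f×0.82 + (1−f)×35.38 = 6.04
f = (35.38 − 6.04) / (35.38 − 0.82) = 29.34/34.56 = 0.849

84.9%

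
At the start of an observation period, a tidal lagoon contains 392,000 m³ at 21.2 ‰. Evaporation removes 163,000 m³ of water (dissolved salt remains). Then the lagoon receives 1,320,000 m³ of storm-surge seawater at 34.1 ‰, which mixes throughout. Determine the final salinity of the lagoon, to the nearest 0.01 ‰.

34.42 ‰

After evaporation: salt = 392,000×21.2 = 8,310,400; volume = 392,000 − 163,000 = 229,000 m³
After mixing: salt = 8,310,400 + 1,320,000×34.1 = 53,322,400; volume = 229,000 + 1,320,000 = 1,549,000 m³
S = 53,322,400 / 1,549,000 = 34.4238 ‰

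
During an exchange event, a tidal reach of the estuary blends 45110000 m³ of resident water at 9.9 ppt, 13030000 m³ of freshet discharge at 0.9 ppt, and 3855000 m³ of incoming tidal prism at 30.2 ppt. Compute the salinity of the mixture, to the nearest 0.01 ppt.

9.27 ppt

Mass of salt is conserved:
salt = 45,110,000×9.9 + 13,030,000×0.9 + 3,855,000×30.2 = 446,589,000 + 11,727,000 + 116,421,000 = 574,737,000
volume = 45,110,000 + 13,030,000 + 3,855,000 = 61,995,000 m³
S = 574,737,000 / 61,995,000 = 9.2707 ppt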